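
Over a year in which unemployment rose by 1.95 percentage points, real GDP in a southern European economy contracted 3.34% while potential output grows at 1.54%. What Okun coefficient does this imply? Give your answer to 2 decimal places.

β ≈ 2.50

Growth form: g_Y = g_Y* - β × Δu, so β = (g_Y* - g_Y)/Δu.
β = (1.54 + 3.34)/1.95 = 4.88/1.95 = 2.50.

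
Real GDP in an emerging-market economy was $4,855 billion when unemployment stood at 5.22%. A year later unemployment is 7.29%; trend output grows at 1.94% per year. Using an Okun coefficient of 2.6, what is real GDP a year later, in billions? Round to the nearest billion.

Δu = 7.29 - 5.22 = 2.07 points.
Okun's law (growth form): g_Y = g_Y* - β × Δu = 1.94 - 2.6 × (2.07) = 1.94 - 5.382 = -3.442%.
Real GDP in the next year = 4855 × (1 - 3.442/100) = 4855 × 0.96558 ≈ 4688 billion.

$4,688 billion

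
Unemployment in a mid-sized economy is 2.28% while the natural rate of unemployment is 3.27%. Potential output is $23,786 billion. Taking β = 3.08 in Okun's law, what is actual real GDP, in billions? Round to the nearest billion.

$24,511 billion

Unemployment gap = 2.28 - 3.27 = -0.99 points, so the output gap is -3.08 × (-0.99) = 3.0492%.
Actual GDP = 23786 × (1 + 3.0492/100) = 23786 × 1.030492 ≈ 24511 billion.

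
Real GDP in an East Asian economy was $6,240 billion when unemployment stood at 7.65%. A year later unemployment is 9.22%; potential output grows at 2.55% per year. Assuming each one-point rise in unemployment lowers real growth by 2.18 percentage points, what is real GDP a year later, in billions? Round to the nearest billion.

Δu = 9.22 - 7.65 = 1.57 points.
Okun's law (growth form): g_Y = g_Y* - β × Δu = 2.55 - 2.18 × (1.57) = 2.55 - 3.4226 = -0.8726%.
Real GDP in the next year = 6240 × (1 - 0.8726/100) = 6240 × 0.991274 ≈ 6186 billion.

$6,186 billion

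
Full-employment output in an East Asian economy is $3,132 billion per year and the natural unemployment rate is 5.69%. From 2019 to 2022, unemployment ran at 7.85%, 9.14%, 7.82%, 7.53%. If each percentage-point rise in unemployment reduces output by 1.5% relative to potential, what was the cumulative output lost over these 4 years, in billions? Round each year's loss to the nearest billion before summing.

$449 billion

Year 2019: gap = -1.5 × (7.85 - 5.69) = -3.24%, loss ≈ 3132 × 3.24/100 ≈ 101.
Year 2020: gap = -1.5 × (9.14 - 5.69) = -5.175%, loss ≈ 3132 × 5.175/100 ≈ 162.
Year 2021: gap = -1.5 × (7.82 - 5.69) = -3.195%, loss ≈ 3132 × 3.195/100 ≈ 100.
Year 2022: gap = -1.5 × (7.53 - 5.69) = -2.76%, loss ≈ 3132 × 2.76/100 ≈ 86.
Total lost output = 101 + 162 + 100 + 86 = 449 billion.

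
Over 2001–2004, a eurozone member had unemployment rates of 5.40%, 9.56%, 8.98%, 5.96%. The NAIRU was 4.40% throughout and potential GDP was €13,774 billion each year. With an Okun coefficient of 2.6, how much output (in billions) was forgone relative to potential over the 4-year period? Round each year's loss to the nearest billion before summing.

Year 2001: gap = -2.6 × (5.4 - 4.4) = -2.6%, loss ≈ 13774 × 2.6/100 ≈ 358.
Year 2002: gap = -2.6 × (9.56 - 4.4) = -13.416%, loss ≈ 13774 × 13.416/100 ≈ 1848.
Year 2003: gap = -2.6 × (8.98 - 4.4) = -11.908%, loss ≈ 13774 × 11.908/100 ≈ 1640.
Year 2004: gap = -2.6 × (5.96 - 4.4) = -4.056%, loss ≈ 13774 × 4.056/100 ≈ 559.
Total lost output = 358 + 1848 + 1640 + 559 = 4405 billion.

€4,405 billion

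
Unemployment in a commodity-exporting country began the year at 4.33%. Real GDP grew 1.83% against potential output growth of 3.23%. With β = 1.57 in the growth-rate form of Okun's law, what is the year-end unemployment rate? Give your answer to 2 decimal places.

5.22%

Growth-rate Okun's law: g_Y = g_Y* - β × Δu, so Δu = (g_Y* - g_Y)/β.
Δu = (3.23 - 1.83)/1.57 = 1.4/1.57 = 0.89 percentage points.
Year-end unemployment = 4.33 + 0.89 = 5.22%.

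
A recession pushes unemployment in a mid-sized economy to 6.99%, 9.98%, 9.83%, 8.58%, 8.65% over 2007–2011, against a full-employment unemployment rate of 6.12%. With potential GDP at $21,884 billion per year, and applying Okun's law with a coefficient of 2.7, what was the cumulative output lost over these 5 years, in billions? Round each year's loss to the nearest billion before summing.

$7,936 billion

Year 2007: gap = -2.7 × (6.99 - 6.12) = -2.349%, loss ≈ 21884 × 2.349/100 ≈ 514.
Year 2008: gap = -2.7 × (9.98 - 6.12) = -10.422%, loss ≈ 21884 × 10.422/100 ≈ 2281.
Year 2009: gap = -2.7 × (9.83 - 6.12) = -10.017%, loss ≈ 21884 × 10.017/100 ≈ 2192.
Year 2010: gap = -2.7 × (8.58 - 6.12) = -6.642%, loss ≈ 21884 × 6.642/100 ≈ 1454.
Year 2011: gap = -2.7 × (8.65 - 6.12) = -6.831%, loss ≈ 21884 × 6.831/100 ≈ 1495.
Total lost output = 514 + 2281 + 2192 + 1454 + 1495 = 7936 billion.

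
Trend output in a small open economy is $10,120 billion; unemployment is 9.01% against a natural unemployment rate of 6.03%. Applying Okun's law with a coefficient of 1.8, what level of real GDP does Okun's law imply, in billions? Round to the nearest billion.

Unemployment gap = 9.01 - 6.03 = 2.98 points, so the output gap is -1.8 × 2.98 = -5.364%.
Actual GDP = 10120 × (1 - 5.364/100) = 10120 × 0.94636 ≈ 9577 billion.

$9,577 billion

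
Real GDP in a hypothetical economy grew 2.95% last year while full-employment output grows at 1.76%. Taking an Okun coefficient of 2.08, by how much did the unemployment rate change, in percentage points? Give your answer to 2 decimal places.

Growth-rate Okun's law: g_Y = g_Y* - β × Δu, so Δu = (g_Y* - g_Y)/β.
Δu = (1.76 - 2.95)/2.08 = -1.19/2.08 = -0.57 percentage points.

-0.57 percentage points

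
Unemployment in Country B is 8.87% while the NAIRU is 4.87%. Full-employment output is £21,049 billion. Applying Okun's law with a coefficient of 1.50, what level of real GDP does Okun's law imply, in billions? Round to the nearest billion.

£19,786 billion

Unemployment gap = 8.87 - 4.87 = 4 points, so the output gap is -1.5 × 4 = -6%.
Actual GDP = 21049 × (1 - 6/100) = 21049 × 0.94 ≈ 19786 billion.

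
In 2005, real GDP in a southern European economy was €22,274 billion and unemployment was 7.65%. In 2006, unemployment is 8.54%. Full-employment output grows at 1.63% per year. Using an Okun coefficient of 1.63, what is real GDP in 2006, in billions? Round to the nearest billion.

Δu = 8.54 - 7.65 = 0.89 points.
Okun's law (growth form): g_Y = g_Y* - β × Δu = 1.63 - 1.63 × (0.89) = 1.63 - 1.4507 = 0.1793%.
Real GDP in the next year = 22274 × (1 + 0.1793/100) = 22274 × 1.001793 ≈ 22314 billion.

€22,314 billion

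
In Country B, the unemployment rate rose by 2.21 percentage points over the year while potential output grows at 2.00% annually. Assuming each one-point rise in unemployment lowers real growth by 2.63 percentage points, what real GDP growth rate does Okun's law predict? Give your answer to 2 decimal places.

-3.81%

Growth-rate Okun's law: g_Y = g_Y* - β × Δu.
g_Y = 2.00 - 2.63 × (2.21) = 2 - 5.8123 = -3.8123%, i.e. -3.81% to 2 d.p.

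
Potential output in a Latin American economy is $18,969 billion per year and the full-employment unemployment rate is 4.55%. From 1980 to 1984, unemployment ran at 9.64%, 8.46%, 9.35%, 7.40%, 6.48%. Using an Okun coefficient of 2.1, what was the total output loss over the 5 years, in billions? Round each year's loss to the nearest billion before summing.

$7,402 billion

Year 1980: gap = -2.1 × (9.64 - 4.55) = -10.689%, loss ≈ 18969 × 10.689/100 ≈ 2028.
Year 1981: gap = -2.1 × (8.46 - 4.55) = -8.211%, loss ≈ 18969 × 8.211/100 ≈ 1558.
Year 1982: gap = -2.1 × (9.35 - 4.55) = -10.08%, loss ≈ 18969 × 10.08/100 ≈ 1912.
Year 1983: gap = -2.1 × (7.4 - 4.55) = -5.985%, loss ≈ 18969 × 5.985/100 ≈ 1135.
Year 1984: gap = -2.1 × (6.48 - 4.55) = -4.053%, loss ≈ 18969 × 4.053/100 ≈ 769.
Total lost output = 2028 + 1558 + 1912 + 1135 + 769 = 7402 billion.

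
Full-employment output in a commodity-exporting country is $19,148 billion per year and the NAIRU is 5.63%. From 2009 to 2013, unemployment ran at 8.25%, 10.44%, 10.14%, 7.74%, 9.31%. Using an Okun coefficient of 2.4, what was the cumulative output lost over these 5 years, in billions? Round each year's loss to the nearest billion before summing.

$8,148 billion

Year 2009: gap = -2.4 × (8.25 - 5.63) = -6.288%, loss ≈ 19148 × 6.288/100 ≈ 1204.
Year 2010: gap = -2.4 × (10.44 - 5.63) = -11.544%, loss ≈ 19148 × 11.544/100 ≈ 2210.
Year 2011: gap = -2.4 × (10.14 - 5.63) = -10.824%, loss ≈ 19148 × 10.824/100 ≈ 2073.
Year 2012: gap = -2.4 × (7.74 - 5.63) = -5.064%, loss ≈ 19148 × 5.064/100 ≈ 970.
Year 2013: gap = -2.4 × (9.31 - 5.63) = -8.832%, loss ≈ 19148 × 8.832/100 ≈ 1691.
Total lost output = 1204 + 2210 + 2073 + 970 + 1691 = 8148 billion.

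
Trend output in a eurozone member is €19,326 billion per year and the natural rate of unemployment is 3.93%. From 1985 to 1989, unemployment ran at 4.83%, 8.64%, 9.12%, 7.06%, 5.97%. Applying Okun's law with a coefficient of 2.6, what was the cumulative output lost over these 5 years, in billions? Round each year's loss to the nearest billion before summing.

Year 1985: gap = -2.6 × (4.83 - 3.93) = -2.34%, loss ≈ 19326 × 2.34/100 ≈ 452.
Year 1986: gap = -2.6 × (8.64 - 3.93) = -12.246%, loss ≈ 19326 × 12.246/100 ≈ 2367.
Year 1987: gap = -2.6 × (9.12 - 3.93) = -13.494%, loss ≈ 19326 × 13.494/100 ≈ 2608.
Year 1988: gap = -2.6 × (7.06 - 3.93) = -8.138%, loss ≈ 19326 × 8.138/100 ≈ 1573.
Year 1989: gap = -2.6 × (5.97 - 3.93) = -5.304%, loss ≈ 19326 × 5.304/100 ≈ 1025.
Total lost output = 452 + 2367 + 2608 + 1573 + 1025 = 8025 billion.

€8,025 billion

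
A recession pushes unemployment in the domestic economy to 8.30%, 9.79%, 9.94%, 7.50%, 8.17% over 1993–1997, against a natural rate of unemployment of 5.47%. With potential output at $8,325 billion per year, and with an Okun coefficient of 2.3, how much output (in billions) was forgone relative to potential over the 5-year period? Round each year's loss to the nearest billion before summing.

Year 1993: gap = -2.3 × (8.3 - 5.47) = -6.509%, loss ≈ 8325 × 6.509/100 ≈ 542.
Year 1994: gap = -2.3 × (9.79 - 5.47) = -9.936%, loss ≈ 8325 × 9.936/100 ≈ 827.
Year 1995: gap = -2.3 × (9.94 - 5.47) = -10.281%, loss ≈ 8325 × 10.281/100 ≈ 856.
Year 1996: gap = -2.3 × (7.5 - 5.47) = -4.669%, loss ≈ 8325 × 4.669/100 ≈ 389.
Year 1997: gap = -2.3 × (8.17 - 5.47) = -6.21%, loss ≈ 8325 × 6.21/100 ≈ 517.
Total lost output = 542 + 827 + 856 + 389 + 517 = 3131 billion.

$3,131 billion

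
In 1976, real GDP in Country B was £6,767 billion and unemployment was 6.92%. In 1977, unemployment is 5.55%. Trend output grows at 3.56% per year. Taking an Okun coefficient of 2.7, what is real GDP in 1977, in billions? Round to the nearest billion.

£7,258 billion

Δu = 5.55 - 6.92 = -1.37 points.
Okun's law (growth form): g_Y = g_Y* - β × Δu = 3.56 - 2.7 × (-1.37) = 3.56 + 3.699 = 7.259%.
Real GDP in the next year = 6767 × (1 + 7.259/100) = 6767 × 1.07259 ≈ 7258 billion.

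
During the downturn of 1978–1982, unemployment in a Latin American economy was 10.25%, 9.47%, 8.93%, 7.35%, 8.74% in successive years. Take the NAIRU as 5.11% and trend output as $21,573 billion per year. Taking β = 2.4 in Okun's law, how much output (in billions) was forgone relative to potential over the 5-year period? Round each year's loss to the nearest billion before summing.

Year 1978: gap = -2.4 × (10.25 - 5.11) = -12.336%, loss ≈ 21573 × 12.336/100 ≈ 2661.
Year 1979: gap = -2.4 × (9.47 - 5.11) = -10.464%, loss ≈ 21573 × 10.464/100 ≈ 2257.
Year 1980: gap = -2.4 × (8.93 - 5.11) = -9.168%, loss ≈ 21573 × 9.168/100 ≈ 1978.
Year 1981: gap = -2.4 × (7.35 - 5.11) = -5.376%, loss ≈ 21573 × 5.376/100 ≈ 1160.
Year 1982: gap = -2.4 × (8.74 - 5.11) = -8.712%, loss ≈ 21573 × 8.712/100 ≈ 1879.
Total lost output = 2661 + 2257 + 1978 + 1160 + 1879 = 9935 billion.

$9,935 billion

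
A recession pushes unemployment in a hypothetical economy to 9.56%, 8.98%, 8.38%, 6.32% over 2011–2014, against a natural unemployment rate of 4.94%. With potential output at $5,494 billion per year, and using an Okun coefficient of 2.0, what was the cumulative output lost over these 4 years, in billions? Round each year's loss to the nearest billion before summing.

Year 2011: gap = -2.0 × (9.56 - 4.94) = -9.24%, loss ≈ 5494 × 9.24/100 ≈ 508.
Year 2012: gap = -2.0 × (8.98 - 4.94) = -8.08%, loss ≈ 5494 × 8.08/100 ≈ 444.
Year 2013: gap = -2.0 × (8.38 - 4.94) = -6.88%, loss ≈ 5494 × 6.88/100 ≈ 378.
Year 2014: gap = -2.0 × (6.32 - 4.94) = -2.76%, loss ≈ 5494 × 2.76/100 ≈ 152.
Total lost output = 508 + 444 + 378 + 152 = 1482 billion.

$1,482 billion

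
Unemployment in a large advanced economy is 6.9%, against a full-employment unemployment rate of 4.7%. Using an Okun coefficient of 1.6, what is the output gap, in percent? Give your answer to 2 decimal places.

-3.52%

The unemployment gap is 6.9 - 4.7 = 2.2 percentage points.
Okun's law gives an output gap of -1.6 × 2.2 = -3.52%, i.e. 3.52% below potential.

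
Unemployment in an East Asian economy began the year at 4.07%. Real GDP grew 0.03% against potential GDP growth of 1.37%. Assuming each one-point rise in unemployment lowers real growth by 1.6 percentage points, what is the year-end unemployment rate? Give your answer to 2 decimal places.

Growth-rate Okun's law: g_Y = g_Y* - β × Δu, so Δu = (g_Y* - g_Y)/β.
Δu = (1.37 - 0.03)/1.6 = 1.34/1.6 = 0.84 percentage points.
Year-end unemployment = 4.07 + 0.84 = 4.91%.

4.91%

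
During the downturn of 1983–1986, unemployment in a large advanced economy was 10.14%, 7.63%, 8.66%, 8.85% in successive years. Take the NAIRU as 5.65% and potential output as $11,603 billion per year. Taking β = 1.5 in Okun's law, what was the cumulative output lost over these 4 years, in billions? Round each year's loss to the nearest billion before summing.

Year 1983: gap = -1.5 × (10.14 - 5.65) = -6.735%, loss ≈ 11603 × 6.735/100 ≈ 781.
Year 1984: gap = -1.5 × (7.63 - 5.65) = -2.97%, loss ≈ 11603 × 2.97/100 ≈ 345.
Year 1985: gap = -1.5 × (8.66 - 5.65) = -4.515%, loss ≈ 11603 × 4.515/100 ≈ 524.
Year 1986: gap = -1.5 × (8.85 - 5.65) = -4.8%, loss ≈ 11603 × 4.8/100 ≈ 557.
Total lost output = 781 + 345 + 524 + 557 = 2207 billion.

$2,207 billion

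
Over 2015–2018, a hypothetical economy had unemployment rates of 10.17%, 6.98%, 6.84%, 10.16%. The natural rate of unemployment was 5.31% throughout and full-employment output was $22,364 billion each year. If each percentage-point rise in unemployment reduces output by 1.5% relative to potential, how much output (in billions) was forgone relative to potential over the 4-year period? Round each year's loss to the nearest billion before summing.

Year 2015: gap = -1.5 × (10.17 - 5.31) = -7.29%, loss ≈ 22364 × 7.29/100 ≈ 1630.
Year 2016: gap = -1.5 × (6.98 - 5.31) = -2.505%, loss ≈ 22364 × 2.505/100 ≈ 560.
Year 2017: gap = -1.5 × (6.84 - 5.31) = -2.295%, loss ≈ 22364 × 2.295/100 ≈ 513.
Year 2018: gap = -1.5 × (10.16 - 5.31) = -7.275%, loss ≈ 22364 × 7.275/100 ≈ 1627.
Total lost output = 1630 + 560 + 513 + 1627 = 4330 billion.

$4,330 billion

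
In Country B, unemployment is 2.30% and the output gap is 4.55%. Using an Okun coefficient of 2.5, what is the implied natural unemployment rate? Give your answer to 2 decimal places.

4.12%

From Okun's law, u - u* = -(output gap)/β = -(4.55)/2.5 = -1.82 points.
So u* = 2.3 + 1.82 = 4.12%.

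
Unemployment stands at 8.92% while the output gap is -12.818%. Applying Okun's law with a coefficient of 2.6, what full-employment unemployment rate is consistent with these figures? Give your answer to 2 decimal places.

3.99%

From Okun's law, u - u* = -(output gap)/β = -(-12.818)/2.6 = 4.93 points.
So u* = 8.92 - 4.93 = 3.99%.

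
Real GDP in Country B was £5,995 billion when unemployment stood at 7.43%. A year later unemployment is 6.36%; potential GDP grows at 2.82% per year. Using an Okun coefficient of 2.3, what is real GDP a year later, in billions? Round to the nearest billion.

£6,312 billion

Δu = 6.36 - 7.43 = -1.07 points.
Okun's law (growth form): g_Y = g_Y* - β × Δu = 2.82 - 2.3 × (-1.07) = 2.82 + 2.461 = 5.281%.
Real GDP in the next year = 5995 × (1 + 5.281/100) = 5995 × 1.05281 ≈ 6312 billion.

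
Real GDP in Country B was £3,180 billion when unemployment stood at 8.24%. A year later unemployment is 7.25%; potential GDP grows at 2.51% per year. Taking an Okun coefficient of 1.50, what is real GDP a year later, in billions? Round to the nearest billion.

£3,307 billion

Δu = 7.25 - 8.24 = -0.99 points.
Okun's law (growth form): g_Y = g_Y* - β × Δu = 2.51 - 1.50 × (-0.99) = 2.51 + 1.485 = 3.995%.
Real GDP in the next year = 3180 × (1 + 3.995/100) = 3180 × 1.03995 ≈ 3307 billion.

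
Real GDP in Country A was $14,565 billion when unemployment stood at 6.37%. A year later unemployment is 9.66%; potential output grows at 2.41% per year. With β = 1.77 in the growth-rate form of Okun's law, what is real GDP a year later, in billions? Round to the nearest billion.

$14,068 billion

Δu = 9.66 - 6.37 = 3.29 points.
Okun's law (growth form): g_Y = g_Y* - β × Δu = 2.41 - 1.77 × (3.29) = 2.41 - 5.8233 = -3.4133%.
Real GDP in the next year = 14565 × (1 - 3.4133/100) = 14565 × 0.965867 ≈ 14068 billion.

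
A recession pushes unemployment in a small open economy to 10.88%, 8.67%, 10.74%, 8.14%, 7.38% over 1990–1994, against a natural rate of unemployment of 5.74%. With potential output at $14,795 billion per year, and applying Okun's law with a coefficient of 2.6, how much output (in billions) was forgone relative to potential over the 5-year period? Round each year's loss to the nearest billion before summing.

Year 1990: gap = -2.6 × (10.88 - 5.74) = -13.364%, loss ≈ 14795 × 13.364/100 ≈ 1977.
Year 1991: gap = -2.6 × (8.67 - 5.74) = -7.618%, loss ≈ 14795 × 7.618/100 ≈ 1127.
Year 1992: gap = -2.6 × (10.74 - 5.74) = -13%, loss ≈ 14795 × 13/100 ≈ 1923.
Year 1993: gap = -2.6 × (8.14 - 5.74) = -6.24%, loss ≈ 14795 × 6.24/100 ≈ 923.
Year 1994: gap = -2.6 × (7.38 - 5.74) = -4.264%, loss ≈ 14795 × 4.264/100 ≈ 631.
Total lost output = 1977 + 1127 + 1923 + 923 + 631 = 6581 billion.

$6,581 billion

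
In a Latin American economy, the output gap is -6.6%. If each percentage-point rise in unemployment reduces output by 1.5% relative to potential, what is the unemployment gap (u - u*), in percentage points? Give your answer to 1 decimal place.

Okun's law: output gap = -β × (u - u*), so u - u* = -(output gap)/β.
u - u* = -(-6.6)/1.5 = 4.4 percentage points.

4.4 percentage points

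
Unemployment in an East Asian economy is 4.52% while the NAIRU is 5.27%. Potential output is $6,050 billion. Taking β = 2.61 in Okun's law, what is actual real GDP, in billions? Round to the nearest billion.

Unemployment gap = 4.52 - 5.27 = -0.75 points, so the output gap is -2.61 × (-0.75) = 1.9575%.
Actual GDP = 6050 × (1 + 1.9575/100) = 6050 × 1.019575 ≈ 6168 billion.

$6,168 billion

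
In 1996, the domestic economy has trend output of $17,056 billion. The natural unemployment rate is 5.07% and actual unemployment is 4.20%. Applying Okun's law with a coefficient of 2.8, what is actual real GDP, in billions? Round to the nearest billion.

$17,471 billion

Unemployment gap = 4.2 - 5.07 = -0.87 points, so the output gap is -2.8 × (-0.87) = 2.436%.
Actual GDP = 17056 × (1 + 2.436/100) = 17056 × 1.02436 ≈ 17471 billion.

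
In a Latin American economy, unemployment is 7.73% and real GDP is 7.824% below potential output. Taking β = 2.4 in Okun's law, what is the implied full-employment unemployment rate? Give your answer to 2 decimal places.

4.47%

From Okun's law, u - u* = -(output gap)/β = -(-7.824)/2.4 = 3.26 points.
So u* = 7.73 - 3.26 = 4.47%.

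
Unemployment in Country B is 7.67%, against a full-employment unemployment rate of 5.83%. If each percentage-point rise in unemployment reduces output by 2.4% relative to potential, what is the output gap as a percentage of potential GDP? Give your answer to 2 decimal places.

The unemployment gap is 7.67 - 5.83 = 1.84 percentage points.
Okun's law gives an output gap of -2.4 × 1.84 = -4.416%, i.e. 4.42% below potential.

-4.42%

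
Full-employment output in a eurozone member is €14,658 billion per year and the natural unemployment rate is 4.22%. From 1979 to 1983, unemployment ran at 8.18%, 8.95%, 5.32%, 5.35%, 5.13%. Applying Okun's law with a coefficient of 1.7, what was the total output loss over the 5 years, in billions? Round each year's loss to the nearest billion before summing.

Year 1979: gap = -1.7 × (8.18 - 4.22) = -6.732%, loss ≈ 14658 × 6.732/100 ≈ 987.
Year 1980: gap = -1.7 × (8.95 - 4.22) = -8.041%, loss ≈ 14658 × 8.041/100 ≈ 1179.
Year 1981: gap = -1.7 × (5.32 - 4.22) = -1.87%, loss ≈ 14658 × 1.87/100 ≈ 274.
Year 1982: gap = -1.7 × (5.35 - 4.22) = -1.921%, loss ≈ 14658 × 1.921/100 ≈ 282.
Year 1983: gap = -1.7 × (5.13 - 4.22) = -1.547%, loss ≈ 14658 × 1.547/100 ≈ 227.
Total lost output = 987 + 1179 + 274 + 282 + 227 = 2949 billion.

€2,949 billion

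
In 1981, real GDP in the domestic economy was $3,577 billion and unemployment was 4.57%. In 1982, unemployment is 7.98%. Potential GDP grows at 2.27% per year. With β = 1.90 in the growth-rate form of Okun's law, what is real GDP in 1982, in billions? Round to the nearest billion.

Δu = 7.98 - 4.57 = 3.41 points.
Okun's law (growth form): g_Y = g_Y* - β × Δu = 2.27 - 1.90 × (3.41) = 2.27 - 6.479 = -4.209%.
Real GDP in the next year = 3577 × (1 - 4.209/100) = 3577 × 0.95791 ≈ 3426 billion.

$3,426 billion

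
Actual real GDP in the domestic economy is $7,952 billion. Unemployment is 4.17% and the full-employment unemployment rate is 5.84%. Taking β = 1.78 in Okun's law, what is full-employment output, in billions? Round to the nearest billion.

$7,722 billion

Unemployment gap = 4.17 - 5.84 = -1.67 points, so output gap = -1.78 × (-1.67) = 2.9726%.
Since Y = Y* × (1 + gap/100), Y* = 7952/1.029726 ≈ 7722 billion.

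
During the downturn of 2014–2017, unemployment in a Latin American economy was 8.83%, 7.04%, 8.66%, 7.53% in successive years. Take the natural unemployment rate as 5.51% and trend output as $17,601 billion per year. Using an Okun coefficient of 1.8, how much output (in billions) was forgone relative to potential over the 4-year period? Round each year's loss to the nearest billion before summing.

Year 2014: gap = -1.8 × (8.83 - 5.51) = -5.976%, loss ≈ 17601 × 5.976/100 ≈ 1052.
Year 2015: gap = -1.8 × (7.04 - 5.51) = -2.754%, loss ≈ 17601 × 2.754/100 ≈ 485.
Year 2016: gap = -1.8 × (8.66 - 5.51) = -5.67%, loss ≈ 17601 × 5.67/100 ≈ 998.
Year 2017: gap = -1.8 × (7.53 - 5.51) = -3.636%, loss ≈ 17601 × 3.636/100 ≈ 640.
Total lost output = 1052 + 485 + 998 + 640 = 3175 billion.

$3,175 billion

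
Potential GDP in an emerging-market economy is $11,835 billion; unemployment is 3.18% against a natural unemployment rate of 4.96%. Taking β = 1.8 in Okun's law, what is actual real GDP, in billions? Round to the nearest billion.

$12,214 billion

Unemployment gap = 3.18 - 4.96 = -1.78 points, so the output gap is -1.8 × (-1.78) = 3.204%.
Actual GDP = 11835 × (1 + 3.204/100) = 11835 × 1.03204 ≈ 12214 billion.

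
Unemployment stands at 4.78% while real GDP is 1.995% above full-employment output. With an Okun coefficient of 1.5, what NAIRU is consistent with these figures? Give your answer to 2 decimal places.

6.11%

From Okun's law, u - u* = -(output gap)/β = -(1.995)/1.5 = -1.33 points.
So u* = 4.78 + 1.33 = 6.11%.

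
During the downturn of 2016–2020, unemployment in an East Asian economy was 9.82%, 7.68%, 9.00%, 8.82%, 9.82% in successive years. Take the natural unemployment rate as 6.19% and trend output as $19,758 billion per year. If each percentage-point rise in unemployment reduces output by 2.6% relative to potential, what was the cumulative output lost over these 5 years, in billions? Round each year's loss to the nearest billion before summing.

$7,290 billion

Year 2016: gap = -2.6 × (9.82 - 6.19) = -9.438%, loss ≈ 19758 × 9.438/100 ≈ 1865.
Year 2017: gap = -2.6 × (7.68 - 6.19) = -3.874%, loss ≈ 19758 × 3.874/100 ≈ 765.
Year 2018: gap = -2.6 × (9 - 6.19) = -7.306%, loss ≈ 19758 × 7.306/100 ≈ 1444.
Year 2019: gap = -2.6 × (8.82 - 6.19) = -6.838%, loss ≈ 19758 × 6.838/100 ≈ 1351.
Year 2020: gap = -2.6 × (9.82 - 6.19) = -9.438%, loss ≈ 19758 × 9.438/100 ≈ 1865.
Total lost output = 1865 + 765 + 1444 + 1351 + 1865 = 7290 billion.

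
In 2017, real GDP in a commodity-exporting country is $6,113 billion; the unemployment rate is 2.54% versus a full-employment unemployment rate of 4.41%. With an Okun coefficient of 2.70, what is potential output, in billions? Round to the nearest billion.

Unemployment gap = 2.54 - 4.41 = -1.87 points, so output gap = -2.7 × (-1.87) = 5.049%.
Since Y = Y* × (1 + gap/100), Y* = 6113/1.05049 ≈ 5819 billion.

$5,819 billion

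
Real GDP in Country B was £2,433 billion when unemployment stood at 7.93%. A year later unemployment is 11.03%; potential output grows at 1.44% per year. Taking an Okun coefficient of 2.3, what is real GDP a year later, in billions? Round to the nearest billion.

£2,295 billion

Δu = 11.03 - 7.93 = 3.1 points.
Okun's law (growth form): g_Y = g_Y* - β × Δu = 1.44 - 2.3 × (3.10) = 1.44 - 7.13 = -5.69%.
Real GDP in the next year = 2433 × (1 - 5.69/100) = 2433 × 0.9431 ≈ 2295 billion.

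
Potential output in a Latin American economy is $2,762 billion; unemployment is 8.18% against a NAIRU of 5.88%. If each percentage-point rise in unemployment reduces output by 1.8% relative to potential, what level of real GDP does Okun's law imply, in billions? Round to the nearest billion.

Unemployment gap = 8.18 - 5.88 = 2.3 points, so the output gap is -1.8 × 2.3 = -4.14%.
Actual GDP = 2762 × (1 - 4.14/100) = 2762 × 0.9586 ≈ 2648 billion.

$2,648 billion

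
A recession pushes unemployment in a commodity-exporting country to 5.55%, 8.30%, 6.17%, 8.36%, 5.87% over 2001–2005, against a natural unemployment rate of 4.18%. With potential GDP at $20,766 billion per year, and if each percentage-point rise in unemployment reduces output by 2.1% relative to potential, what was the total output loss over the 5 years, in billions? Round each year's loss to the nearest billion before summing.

Year 2001: gap = -2.1 × (5.55 - 4.18) = -2.877%, loss ≈ 20766 × 2.877/100 ≈ 597.
Year 2002: gap = -2.1 × (8.3 - 4.18) = -8.652%, loss ≈ 20766 × 8.652/100 ≈ 1797.
Year 2003: gap = -2.1 × (6.17 - 4.18) = -4.179%, loss ≈ 20766 × 4.179/100 ≈ 868.
Year 2004: gap = -2.1 × (8.36 - 4.18) = -8.778%, loss ≈ 20766 × 8.778/100 ≈ 1823.
Year 2005: gap = -2.1 × (5.87 - 4.18) = -3.549%, loss ≈ 20766 × 3.549/100 ≈ 737.
Total lost output = 597 + 1797 + 868 + 1823 + 737 = 5822 billion.

$5,822 billion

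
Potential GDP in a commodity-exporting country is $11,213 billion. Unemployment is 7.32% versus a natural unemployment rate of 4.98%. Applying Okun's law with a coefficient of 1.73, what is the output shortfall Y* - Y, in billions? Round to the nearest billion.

$454 billion

Output gap = -1.73 × (7.32 - 4.98) = -1.73 × 2.34 = -4.0482%.
Actual GDP ≈ 11213 × 0.959518 ≈ 10759 billion, so the shortfall is 11213 - 10759 = 454 billion.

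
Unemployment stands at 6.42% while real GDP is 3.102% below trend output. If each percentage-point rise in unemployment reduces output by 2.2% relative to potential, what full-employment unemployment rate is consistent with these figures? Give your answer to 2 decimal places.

5.01%

From Okun's law, u - u* = -(output gap)/β = -(-3.102)/2.2 = 1.41 points.
So u* = 6.42 - 1.41 = 5.01%.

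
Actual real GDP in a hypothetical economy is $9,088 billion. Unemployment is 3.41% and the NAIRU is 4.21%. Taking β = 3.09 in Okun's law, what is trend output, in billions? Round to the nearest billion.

Unemployment gap = 3.41 - 4.21 = -0.8 points, so output gap = -3.09 × (-0.8) = 2.472%.
Since Y = Y* × (1 + gap/100), Y* = 9088/1.02472 ≈ 8869 billion.

$8,869 billion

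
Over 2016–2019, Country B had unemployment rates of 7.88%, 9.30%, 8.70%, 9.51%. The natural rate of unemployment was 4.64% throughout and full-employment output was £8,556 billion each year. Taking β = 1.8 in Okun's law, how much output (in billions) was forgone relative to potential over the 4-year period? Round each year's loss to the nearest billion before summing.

Year 2016: gap = -1.8 × (7.88 - 4.64) = -5.832%, loss ≈ 8556 × 5.832/100 ≈ 499.
Year 2017: gap = -1.8 × (9.3 - 4.64) = -8.388%, loss ≈ 8556 × 8.388/100 ≈ 718.
Year 2018: gap = -1.8 × (8.7 - 4.64) = -7.308%, loss ≈ 8556 × 7.308/100 ≈ 625.
Year 2019: gap = -1.8 × (9.51 - 4.64) = -8.766%, loss ≈ 8556 × 8.766/100 ≈ 750.
Total lost output = 499 + 718 + 625 + 750 = 2592 billion.

£2,592 billion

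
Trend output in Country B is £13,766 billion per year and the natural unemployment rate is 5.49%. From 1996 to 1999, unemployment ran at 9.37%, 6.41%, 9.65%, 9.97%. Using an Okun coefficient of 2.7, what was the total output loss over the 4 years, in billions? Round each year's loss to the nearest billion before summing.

£4,995 billion

Year 1996: gap = -2.7 × (9.37 - 5.49) = -10.476%, loss ≈ 13766 × 10.476/100 ≈ 1442.
Year 1997: gap = -2.7 × (6.41 - 5.49) = -2.484%, loss ≈ 13766 × 2.484/100 ≈ 342.
Year 1998: gap = -2.7 × (9.65 - 5.49) = -11.232%, loss ≈ 13766 × 11.232/100 ≈ 1546.
Year 1999: gap = -2.7 × (9.97 - 5.49) = -12.096%, loss ≈ 13766 × 12.096/100 ≈ 1665.
Total lost output = 1442 + 342 + 1546 + 1665 = 4995 billion.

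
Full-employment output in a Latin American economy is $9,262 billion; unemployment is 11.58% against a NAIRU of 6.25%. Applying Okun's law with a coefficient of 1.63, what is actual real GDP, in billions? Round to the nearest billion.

$8,457 billion

Unemployment gap = 11.58 - 6.25 = 5.33 points, so the output gap is -1.63 × 5.33 = -8.6879%.
Actual GDP = 9262 × (1 - 8.6879/100) = 9262 × 0.913121 ≈ 8457 billion.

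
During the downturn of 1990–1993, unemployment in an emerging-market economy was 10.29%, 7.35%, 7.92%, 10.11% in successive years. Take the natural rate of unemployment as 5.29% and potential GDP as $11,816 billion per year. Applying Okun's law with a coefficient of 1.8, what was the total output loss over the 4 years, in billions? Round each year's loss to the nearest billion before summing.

Year 1990: gap = -1.8 × (10.29 - 5.29) = -9%, loss ≈ 11816 × 9/100 ≈ 1063.
Year 1991: gap = -1.8 × (7.35 - 5.29) = -3.708%, loss ≈ 11816 × 3.708/100 ≈ 438.
Year 1992: gap = -1.8 × (7.92 - 5.29) = -4.734%, loss ≈ 11816 × 4.734/100 ≈ 559.
Year 1993: gap = -1.8 × (10.11 - 5.29) = -8.676%, loss ≈ 11816 × 8.676/100 ≈ 1025.
Total lost output = 1063 + 438 + 559 + 1025 = 3085 billion.

$3,085 billion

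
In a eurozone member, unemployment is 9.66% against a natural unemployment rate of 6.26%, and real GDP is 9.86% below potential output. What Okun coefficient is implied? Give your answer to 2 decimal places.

Okun's law: output gap = -β × (u - u*).
-9.86 = -β × (9.66 - 6.26) = -β × 3.4, so β = 9.86/3.4 = 2.90.

β ≈ 2.90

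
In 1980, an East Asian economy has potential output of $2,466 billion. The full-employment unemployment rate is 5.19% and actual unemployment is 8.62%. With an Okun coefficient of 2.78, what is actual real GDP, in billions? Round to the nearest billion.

$2,231 billion

Unemployment gap = 8.62 - 5.19 = 3.43 points, so the output gap is -2.78 × 3.43 = -9.5354%.
Actual GDP = 2466 × (1 - 9.5354/100) = 2466 × 0.904646 ≈ 2231 billion.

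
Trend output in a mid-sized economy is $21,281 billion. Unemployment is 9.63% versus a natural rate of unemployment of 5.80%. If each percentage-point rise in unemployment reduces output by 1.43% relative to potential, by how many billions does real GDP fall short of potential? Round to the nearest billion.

Output gap = -1.43 × (9.63 - 5.8) = -1.43 × 3.83 = -5.4769%.
Actual GDP ≈ 21281 × 0.945231 ≈ 20115 billion, so the shortfall is 21281 - 20115 = 1166 billion.

$1,166 billion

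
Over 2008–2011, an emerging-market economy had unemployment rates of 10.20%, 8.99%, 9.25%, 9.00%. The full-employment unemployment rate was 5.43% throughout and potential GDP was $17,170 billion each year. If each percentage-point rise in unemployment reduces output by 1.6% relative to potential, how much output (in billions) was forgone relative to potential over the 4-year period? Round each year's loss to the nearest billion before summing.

Year 2008: gap = -1.6 × (10.2 - 5.43) = -7.632%, loss ≈ 17170 × 7.632/100 ≈ 1310.
Year 2009: gap = -1.6 × (8.99 - 5.43) = -5.696%, loss ≈ 17170 × 5.696/100 ≈ 978.
Year 2010: gap = -1.6 × (9.25 - 5.43) = -6.112%, loss ≈ 17170 × 6.112/100 ≈ 1049.
Year 2011: gap = -1.6 × (9 - 5.43) = -5.712%, loss ≈ 17170 × 5.712/100 ≈ 981.
Total lost output = 1310 + 978 + 1049 + 981 = 4318 billion.

$4,318 billion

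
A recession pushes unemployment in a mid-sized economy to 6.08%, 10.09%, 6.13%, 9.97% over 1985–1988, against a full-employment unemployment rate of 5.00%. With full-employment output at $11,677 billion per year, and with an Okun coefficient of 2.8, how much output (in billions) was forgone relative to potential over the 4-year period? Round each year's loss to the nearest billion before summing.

Year 1985: gap = -2.8 × (6.08 - 5) = -3.024%, loss ≈ 11677 × 3.024/100 ≈ 353.
Year 1986: gap = -2.8 × (10.09 - 5) = -14.252%, loss ≈ 11677 × 14.252/100 ≈ 1664.
Year 1987: gap = -2.8 × (6.13 - 5) = -3.164%, loss ≈ 11677 × 3.164/100 ≈ 369.
Year 1988: gap = -2.8 × (9.97 - 5) = -13.916%, loss ≈ 11677 × 13.916/100 ≈ 1625.
Total lost output = 353 + 1664 + 369 + 1625 = 4011 billion.

$4,011 billion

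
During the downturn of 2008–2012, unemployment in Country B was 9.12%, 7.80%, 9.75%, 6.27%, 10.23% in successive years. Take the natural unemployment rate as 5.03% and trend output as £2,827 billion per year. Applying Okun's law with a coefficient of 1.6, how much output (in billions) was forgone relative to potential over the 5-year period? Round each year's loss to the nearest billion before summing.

£814 billion

Year 2008: gap = -1.6 × (9.12 - 5.03) = -6.544%, loss ≈ 2827 × 6.544/100 ≈ 185.
Year 2009: gap = -1.6 × (7.8 - 5.03) = -4.432%, loss ≈ 2827 × 4.432/100 ≈ 125.
Year 2010: gap = -1.6 × (9.75 - 5.03) = -7.552%, loss ≈ 2827 × 7.552/100 ≈ 213.
Year 2011: gap = -1.6 × (6.27 - 5.03) = -1.984%, loss ≈ 2827 × 1.984/100 ≈ 56.
Year 2012: gap = -1.6 × (10.23 - 5.03) = -8.32%, loss ≈ 2827 × 8.32/100 ≈ 235.
Total lost output = 185 + 125 + 213 + 56 + 235 = 814 billion.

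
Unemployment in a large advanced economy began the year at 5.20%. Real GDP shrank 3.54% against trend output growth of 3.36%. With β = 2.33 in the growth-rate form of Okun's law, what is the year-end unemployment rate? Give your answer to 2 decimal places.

Growth-rate Okun's law: g_Y = g_Y* - β × Δu, so Δu = (g_Y* - g_Y)/β.
Δu = (3.36 + 3.54)/2.33 = 6.9/2.33 = 2.96 percentage points.
Year-end unemployment = 5.2 + 2.96 = 8.16%.

8.16%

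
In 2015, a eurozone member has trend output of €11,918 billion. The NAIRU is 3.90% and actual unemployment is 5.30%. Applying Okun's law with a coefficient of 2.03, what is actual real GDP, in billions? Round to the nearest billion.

Unemployment gap = 5.3 - 3.9 = 1.4 points, so the output gap is -2.03 × 1.4 = -2.842%.
Actual GDP = 11918 × (1 - 2.842/100) = 11918 × 0.97158 ≈ 11579 billion.

€11,579 billion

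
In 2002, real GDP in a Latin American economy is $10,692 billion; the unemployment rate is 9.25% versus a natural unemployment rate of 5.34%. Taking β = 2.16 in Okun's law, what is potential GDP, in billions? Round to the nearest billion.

$11,678 billion

Unemployment gap = 9.25 - 5.34 = 3.91 points, so output gap = -2.16 × 3.91 = -8.4456%.
Since Y = Y* × (1 + gap/100), Y* = 10692/0.915544 ≈ 11678 billion.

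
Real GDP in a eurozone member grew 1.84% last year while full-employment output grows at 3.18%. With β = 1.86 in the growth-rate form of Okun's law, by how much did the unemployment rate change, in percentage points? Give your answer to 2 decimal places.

Growth-rate Okun's law: g_Y = g_Y* - β × Δu, so Δu = (g_Y* - g_Y)/β.
Δu = (3.18 - 1.84)/1.86 = 1.34/1.86 = 0.72 percentage points.

0.72 percentage points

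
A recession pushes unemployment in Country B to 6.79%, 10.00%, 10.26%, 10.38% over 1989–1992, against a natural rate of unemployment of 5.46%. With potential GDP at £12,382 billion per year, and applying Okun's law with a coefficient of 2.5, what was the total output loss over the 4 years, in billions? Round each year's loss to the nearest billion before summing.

£4,826 billion

Year 1989: gap = -2.5 × (6.79 - 5.46) = -3.325%, loss ≈ 12382 × 3.325/100 ≈ 412.
Year 1990: gap = -2.5 × (10 - 5.46) = -11.35%, loss ≈ 12382 × 11.35/100 ≈ 1405.
Year 1991: gap = -2.5 × (10.26 - 5.46) = -12%, loss ≈ 12382 × 12/100 ≈ 1486.
Year 1992: gap = -2.5 × (10.38 - 5.46) = -12.3%, loss ≈ 12382 × 12.3/100 ≈ 1523.
Total lost output = 412 + 1405 + 1486 + 1523 = 4826 billion.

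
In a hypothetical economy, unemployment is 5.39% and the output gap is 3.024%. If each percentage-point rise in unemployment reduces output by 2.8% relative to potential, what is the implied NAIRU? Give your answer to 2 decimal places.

From Okun's law, u - u* = -(output gap)/β = -(3.024)/2.8 = -1.08 points.
So u* = 5.39 + 1.08 = 6.47%.

6.47%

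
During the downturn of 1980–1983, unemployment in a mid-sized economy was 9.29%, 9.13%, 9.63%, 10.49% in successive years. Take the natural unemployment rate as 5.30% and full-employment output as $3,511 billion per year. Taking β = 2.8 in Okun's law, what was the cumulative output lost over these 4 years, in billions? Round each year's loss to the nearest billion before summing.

$1,705 billion

Year 1980: gap = -2.8 × (9.29 - 5.3) = -11.172%, loss ≈ 3511 × 11.172/100 ≈ 392.
Year 1981: gap = -2.8 × (9.13 - 5.3) = -10.724%, loss ≈ 3511 × 10.724/100 ≈ 377.
Year 1982: gap = -2.8 × (9.63 - 5.3) = -12.124%, loss ≈ 3511 × 12.124/100 ≈ 426.
Year 1983: gap = -2.8 × (10.49 - 5.3) = -14.532%, loss ≈ 3511 × 14.532/100 ≈ 510.
Total lost output = 392 + 377 + 426 + 510 = 1705 billion.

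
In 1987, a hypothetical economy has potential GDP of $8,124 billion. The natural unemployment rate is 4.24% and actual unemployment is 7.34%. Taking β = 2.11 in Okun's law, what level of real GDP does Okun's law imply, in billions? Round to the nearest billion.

$7,593 billion

Unemployment gap = 7.34 - 4.24 = 3.1 points, so the output gap is -2.11 × 3.1 = -6.541%.
Actual GDP = 8124 × (1 - 6.541/100) = 8124 × 0.93459 ≈ 7593 billion.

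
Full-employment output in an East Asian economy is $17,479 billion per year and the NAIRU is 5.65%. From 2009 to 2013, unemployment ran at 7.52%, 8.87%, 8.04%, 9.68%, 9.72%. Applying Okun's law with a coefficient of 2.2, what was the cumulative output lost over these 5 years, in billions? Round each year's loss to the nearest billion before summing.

$5,991 billion

Year 2009: gap = -2.2 × (7.52 - 5.65) = -4.114%, loss ≈ 17479 × 4.114/100 ≈ 719.
Year 2010: gap = -2.2 × (8.87 - 5.65) = -7.084%, loss ≈ 17479 × 7.084/100 ≈ 1238.
Year 2011: gap = -2.2 × (8.04 - 5.65) = -5.258%, loss ≈ 17479 × 5.258/100 ≈ 919.
Year 2012: gap = -2.2 × (9.68 - 5.65) = -8.866%, loss ≈ 17479 × 8.866/100 ≈ 1550.
Year 2013: gap = -2.2 × (9.72 - 5.65) = -8.954%, loss ≈ 17479 × 8.954/100 ≈ 1565.
Total lost output = 719 + 1238 + 919 + 1550 + 1565 = 5991 billion.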